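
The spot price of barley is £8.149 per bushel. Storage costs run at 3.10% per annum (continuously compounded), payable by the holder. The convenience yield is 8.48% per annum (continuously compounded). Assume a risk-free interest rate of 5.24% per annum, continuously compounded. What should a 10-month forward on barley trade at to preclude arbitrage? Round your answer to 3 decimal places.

Net carry = r + u − y = 0.0524 + 0.0310 − 0.0848 = -0.0014
F = S·e^((r+u−y)T) = 8.149 · e^(-0.0014 × 10/12) = 8.149 · e^-0.001167
= 8.149 × 0.998834 = £8.139 per bushel

£8.139 per bushel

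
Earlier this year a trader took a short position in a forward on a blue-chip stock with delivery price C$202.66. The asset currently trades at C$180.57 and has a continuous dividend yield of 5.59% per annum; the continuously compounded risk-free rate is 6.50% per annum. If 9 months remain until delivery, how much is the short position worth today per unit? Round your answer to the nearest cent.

C$19.86

Current fair forward for the remaining 9 months: F = S·e^((r − q)·T), (r − q) = 0.0650 − 0.0559 = 0.0091
F = 180.57 · e^(0.0091 × 9/12) = 180.57 × 1.006848 = 181.8065
Value of long forward = (F − K)·e^(−rT) = (181.8065 − 202.66) · e^(−0.0650·9/12)
= -20.8535 × 0.952419 = -19.86
Short position value = −(long value) = C$19.86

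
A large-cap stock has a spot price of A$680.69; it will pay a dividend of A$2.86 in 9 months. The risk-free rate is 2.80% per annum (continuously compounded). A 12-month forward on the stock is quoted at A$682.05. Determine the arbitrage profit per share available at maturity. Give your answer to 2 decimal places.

PV(dividends) I = 2.86·e^(−0.0280·9/12) = 2.8006
Fair forward F* = (S − I)·e^(rT) = (680.69 − 2.8006)·e^0.028000 = 677.8894 × 1.028396 = 697.1387
Market A$682.05 < fair 697.1387: forward underpriced → reverse cash-and-carry (short the stock, invest proceeds at r, pay the dividends, go long the forward).
Profit at T = |F_mkt − F*| = |682.05 − 697.1387| = A$15.09 per share

A$15.09 per share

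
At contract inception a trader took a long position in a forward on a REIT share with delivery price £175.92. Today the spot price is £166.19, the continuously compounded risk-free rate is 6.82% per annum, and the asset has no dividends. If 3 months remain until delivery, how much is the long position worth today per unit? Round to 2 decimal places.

-£6.76

Current fair forward for the remaining 3 months: F = S·e^(r·T), r = 0.0682
F = 166.19 · e^(0.0682 × 3/12) = 166.19 × 1.017196 = 169.0478
Value of long forward = (F − K)·e^(−rT) = (169.0478 − 175.92) · e^(−0.0682·3/12)
= -6.8722 × 0.983095 = -6.76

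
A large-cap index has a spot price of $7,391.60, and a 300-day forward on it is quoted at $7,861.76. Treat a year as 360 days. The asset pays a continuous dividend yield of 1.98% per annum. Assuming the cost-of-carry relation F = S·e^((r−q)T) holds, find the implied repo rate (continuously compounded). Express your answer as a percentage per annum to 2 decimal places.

From F = S·e^((r−q)T): (r − q) = ln(F/S)/T
ln(7861.76/7391.60) = ln(1.063607) = 0.061666
(r − q) = 0.061666 / (300/360) = 0.073999
r = ln(F/S)/T + q = 0.073999 + 0.0198 = 0.093799
r = 9.38%

9.38%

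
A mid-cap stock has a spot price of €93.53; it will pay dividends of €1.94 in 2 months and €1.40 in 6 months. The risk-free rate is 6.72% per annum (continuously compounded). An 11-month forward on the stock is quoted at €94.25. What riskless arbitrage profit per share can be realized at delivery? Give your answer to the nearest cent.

€1.74 per share

PV(dividends) I = 1.94·e^(−0.0672·2/12) + 1.40·e^(−0.0672·6/12) = 3.2721
Fair forward F* = (S − I)·e^(rT) = (93.53 − 3.2721)·e^0.061600 = 90.2579 × 1.063537 = 95.9926
Market €94.25 < fair 95.9926: forward underpriced → reverse cash-and-carry (short the stock, invest proceeds at r, pay the dividends, go long the forward).
Profit at T = |F_mkt − F*| = |94.25 − 95.9926| = €1.74 per share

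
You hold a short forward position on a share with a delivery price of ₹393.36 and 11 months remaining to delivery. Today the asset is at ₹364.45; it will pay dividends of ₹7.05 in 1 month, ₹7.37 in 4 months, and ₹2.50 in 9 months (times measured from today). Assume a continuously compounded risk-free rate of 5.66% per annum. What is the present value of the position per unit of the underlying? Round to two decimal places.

₹25.67

PV(remaining dividends) I = 7.05·e^(−0.0566·1/12) + 7.37·e^(−0.0566·4/12) + 2.50·e^(−0.0566·9/12) = 16.6452
Current forward F = (S − I)·e^(rT) = (364.45 − 16.6452)·e^(0.0566·11/12) = 347.8048 × 1.053253 = 366.3264
Value (long) = (F − K)·e^(−rT) = (366.3264 − 393.36) × 0.949440 = -25.6668
Short position value = −(long value) = ₹25.67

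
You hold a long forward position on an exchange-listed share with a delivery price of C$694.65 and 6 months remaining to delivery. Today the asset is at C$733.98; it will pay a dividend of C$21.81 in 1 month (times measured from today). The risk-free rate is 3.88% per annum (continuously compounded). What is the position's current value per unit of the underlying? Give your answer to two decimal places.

PV(remaining dividends) I = 21.81·e^(−0.0388·1/12) = 21.7396
Current forward F = (S − I)·e^(rT) = (733.98 − 21.7396)·e^(0.0388·6/12) = 712.2404 × 1.019589 = 726.1925
Value (long) = (F − K)·e^(−rT) = (726.1925 − 694.65) × 0.980787 = 30.9365
Value = C$30.94

C$30.94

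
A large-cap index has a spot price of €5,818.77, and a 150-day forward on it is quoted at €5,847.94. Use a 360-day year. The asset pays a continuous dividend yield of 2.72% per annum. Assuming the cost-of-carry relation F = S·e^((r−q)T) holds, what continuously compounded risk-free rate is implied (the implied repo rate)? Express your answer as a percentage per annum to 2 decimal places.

From F = S·e^((r−q)T): (r − q) = ln(F/S)/T
ln(5847.94/5818.77) = ln(1.005013) = 0.005000
(r − q) = 0.005000 / (150/360) = 0.012000
r = ln(F/S)/T + q = 0.012000 + 0.0272 = 0.039200
r = 3.92%

3.92%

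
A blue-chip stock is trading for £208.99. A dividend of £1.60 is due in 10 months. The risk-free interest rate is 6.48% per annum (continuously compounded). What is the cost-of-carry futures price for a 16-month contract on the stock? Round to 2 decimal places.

£226.20

PV(dividends) I = 1.60·e^(−0.0648·10/12)
I = 1.5159
F = (S − I)·e^(rT) = (208.99 − 1.5159) · e^(0.0648·16/12)
= 207.4741 · e^0.086400 = 207.4741 × 1.090242 = £226.20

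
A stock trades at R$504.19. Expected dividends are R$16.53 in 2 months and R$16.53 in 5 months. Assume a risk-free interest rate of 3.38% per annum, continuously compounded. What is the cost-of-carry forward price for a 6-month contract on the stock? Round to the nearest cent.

R$479.49

PV(dividends) I = 16.53·e^(−0.0338·2/12) + 16.53·e^(−0.0338·5/12)
I = 16.4371 + 16.2988 = 32.7359
F = (S − I)·e^(rT) = (504.19 − 32.7359) · e^(0.0338·6/12)
= 471.4541 · e^0.016900 = 471.4541 × 1.017044 = R$479.49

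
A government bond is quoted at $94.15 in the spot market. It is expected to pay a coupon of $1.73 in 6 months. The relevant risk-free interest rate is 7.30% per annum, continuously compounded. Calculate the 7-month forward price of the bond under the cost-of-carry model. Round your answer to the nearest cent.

PV(coupons) I = 1.73·e^(−0.0730·6/12)
I = 1.6680
F = (S − I)·e^(rT) = (94.15 − 1.6680) · e^(0.0730·7/12)
= 92.4820 · e^0.042583 = 92.4820 × 1.043503 = $96.51

$96.51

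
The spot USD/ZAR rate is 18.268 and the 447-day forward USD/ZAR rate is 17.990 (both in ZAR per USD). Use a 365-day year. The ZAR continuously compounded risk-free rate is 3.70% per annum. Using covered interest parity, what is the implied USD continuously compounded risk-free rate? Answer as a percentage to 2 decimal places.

4.95%

F = S·e^((r_ZAR − r_USD)T) ⇒ r_USD = r_ZAR − ln(F/S)/T
ln(17.990/18.268) = -0.015335; /(447/365) = -0.012522
r_USD = 0.0370 + 0.012522 = 0.049522
r_USD = 4.95%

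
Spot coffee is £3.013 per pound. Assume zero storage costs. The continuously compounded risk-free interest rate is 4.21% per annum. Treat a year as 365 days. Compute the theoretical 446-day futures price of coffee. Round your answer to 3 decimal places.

£3.172 per pound

F = S·e^(rT) = 3.013 · e^(0.0421 × 446/365) = 3.013 · e^0.051443
= 3.013 × 1.052789 = £3.172 per pound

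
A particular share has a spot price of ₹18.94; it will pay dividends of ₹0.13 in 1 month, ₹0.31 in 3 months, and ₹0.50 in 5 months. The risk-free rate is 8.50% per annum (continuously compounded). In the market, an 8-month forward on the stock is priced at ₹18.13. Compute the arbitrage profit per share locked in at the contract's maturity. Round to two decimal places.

₹0.95 per share

PV(dividends) I = 0.13·e^(−0.0850·1/12) + 0.31·e^(−0.0850·3/12) + 0.50·e^(−0.0850·5/12) = 0.9152
Fair forward F* = (S − I)·e^(rT) = (18.94 − 0.9152)·e^0.056667 = 18.0248 × 1.058303 = 19.0757
Market ₹18.13 < fair 19.0757: forward underpriced → reverse cash-and-carry (short the stock, invest proceeds at r, pay the dividends, go long the forward).
Profit at T = |F_mkt − F*| = |18.13 − 19.0757| = ₹0.95 per share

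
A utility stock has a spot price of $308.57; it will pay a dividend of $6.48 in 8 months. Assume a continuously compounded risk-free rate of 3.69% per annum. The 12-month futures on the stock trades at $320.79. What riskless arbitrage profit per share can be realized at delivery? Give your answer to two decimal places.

PV(dividends) I = 6.48·e^(−0.0369·8/12) = 6.3225
Fair futures F* = (S − I)·e^(rT) = (308.57 − 6.3225)·e^0.036900 = 302.2475 × 1.037589 = 313.6087
Market $320.79 > fair 313.6087: forward overpriced → cash-and-carry (borrow at r, buy the stock and collect the dividends, short the forward).
Profit at T = |F_mkt − F*| = |320.79 − 313.6087| = $7.18 per share

$7.18 per share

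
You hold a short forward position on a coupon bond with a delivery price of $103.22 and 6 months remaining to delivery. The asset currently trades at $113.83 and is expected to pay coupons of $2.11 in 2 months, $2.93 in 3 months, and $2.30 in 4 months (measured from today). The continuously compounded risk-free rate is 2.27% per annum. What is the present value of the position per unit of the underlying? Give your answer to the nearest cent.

-$4.48

PV(remaining coupons) I = 2.11·e^(−0.0227·2/12) + 2.93·e^(−0.0227·3/12) + 2.30·e^(−0.0227·4/12) = 7.2981
Current forward F = (S − I)·e^(rT) = (113.83 − 7.2981)·e^(0.0227·6/12) = 106.5319 × 1.011415 = 107.7480
Value (long) = (F − K)·e^(−rT) = (107.7480 − 103.22) × 0.988714 = 4.4769
Short position value = −(long value) = -$4.48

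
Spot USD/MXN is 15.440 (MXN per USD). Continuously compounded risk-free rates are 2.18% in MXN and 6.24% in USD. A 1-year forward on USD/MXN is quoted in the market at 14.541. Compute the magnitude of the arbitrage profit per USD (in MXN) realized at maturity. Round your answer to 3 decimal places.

0.285 per USD (in MXN)

Fair forward: F* = S·e^(carry·T), with carry = (r_MXN − r_USD) = 0.0218 − 0.0624 = -0.0406
F* = 15.440 · e^(-0.0406 × 1) = 15.440 · e^-0.040600 = 15.440 × 0.960213 = 14.8257
Market 14.541 < fair 14.8257: forward underpriced → reverse cash-and-carry (short spot, go long the forward).
At maturity, profit = |F_mkt − F*| = |14.541 − 14.8257| = 0.285 per USD (in MXN)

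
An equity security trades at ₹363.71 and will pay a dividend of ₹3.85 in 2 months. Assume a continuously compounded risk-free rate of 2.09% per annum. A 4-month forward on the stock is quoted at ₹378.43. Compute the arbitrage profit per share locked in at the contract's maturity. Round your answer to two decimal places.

PV(dividends) I = 3.85·e^(−0.0209·2/12) = 3.8366
Fair forward F* = (S − I)·e^(rT) = (363.71 − 3.8366)·e^0.006967 = 359.8734 × 1.006991 = 362.3893
Market ₹378.43 > fair 362.3893: forward overpriced → cash-and-carry (borrow at r, buy the stock and collect the dividends, short the forward).
Profit at T = |F_mkt − F*| = |378.43 − 362.3893| = ₹16.04 per share

₹16.04 per share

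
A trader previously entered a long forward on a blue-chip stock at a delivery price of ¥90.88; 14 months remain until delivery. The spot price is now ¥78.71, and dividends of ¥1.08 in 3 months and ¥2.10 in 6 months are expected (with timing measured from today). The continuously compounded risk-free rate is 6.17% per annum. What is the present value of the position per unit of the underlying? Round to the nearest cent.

PV(remaining dividends) I = 1.08·e^(−0.0617·3/12) + 2.10·e^(−0.0617·6/12) = 3.0997
Current forward F = (S − I)·e^(rT) = (78.71 − 3.0997)·e^(0.0617·14/12) = 75.6103 × 1.074637 = 81.2536
Value (long) = (F − K)·e^(−rT) = (81.2536 − 90.88) × 0.930546 = -8.9578
Value = -¥8.96

-¥8.96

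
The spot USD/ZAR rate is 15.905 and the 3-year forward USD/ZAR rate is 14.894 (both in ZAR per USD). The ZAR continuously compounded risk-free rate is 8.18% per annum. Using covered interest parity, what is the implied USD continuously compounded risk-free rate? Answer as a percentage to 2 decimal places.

F = S·e^((r_ZAR − r_USD)T) ⇒ r_USD = r_ZAR − ln(F/S)/T
ln(14.894/15.905) = -0.065675; /(3) = -0.021892
r_USD = 0.0818 + 0.021892 = 0.103692
r_USD = 10.37%

10.37%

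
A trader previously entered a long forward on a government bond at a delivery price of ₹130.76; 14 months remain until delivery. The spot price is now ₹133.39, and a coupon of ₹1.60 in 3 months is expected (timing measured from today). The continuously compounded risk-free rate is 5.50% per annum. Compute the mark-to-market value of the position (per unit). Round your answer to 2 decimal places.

₹9.18

PV(remaining coupons) I = 1.60·e^(−0.0550·3/12) = 1.5782
Current forward F = (S − I)·e^(rT) = (133.39 − 1.5782)·e^(0.0550·14/12) = 131.8118 × 1.066270 = 140.5470
Value (long) = (F − K)·e^(−rT) = (140.5470 − 130.76) × 0.937849 = 9.1787
Value = ₹9.18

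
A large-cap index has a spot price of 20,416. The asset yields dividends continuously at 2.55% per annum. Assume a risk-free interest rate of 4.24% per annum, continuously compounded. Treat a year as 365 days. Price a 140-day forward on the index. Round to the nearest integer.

F = S·e^((r − q)T) = 20416 · e^((0.0424 − 0.0255) × 140/365)
= 20416 · e^0.006482 = 20416 × 1.006503
F = 20,549

20,549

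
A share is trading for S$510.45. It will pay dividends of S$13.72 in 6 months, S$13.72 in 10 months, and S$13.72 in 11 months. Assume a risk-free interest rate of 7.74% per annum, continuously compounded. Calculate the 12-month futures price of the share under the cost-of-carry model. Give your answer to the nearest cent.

PV(dividends) I = 13.72·e^(−0.0774·6/12) + 13.72·e^(−0.0774·10/12) + 13.72·e^(−0.0774·11/12)
I = 13.1992 + 12.8630 + 12.7803 = 38.8425
F = (S − I)·e^(rT) = (510.45 − 38.8425) · e^(0.0774·12/12)
= 471.6075 · e^0.077400 = 471.6075 × 1.080474 = S$509.56

S$509.56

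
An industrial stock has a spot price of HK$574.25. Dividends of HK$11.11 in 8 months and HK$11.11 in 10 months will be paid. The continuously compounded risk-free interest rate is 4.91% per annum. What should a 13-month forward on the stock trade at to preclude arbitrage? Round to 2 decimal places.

HK$583.04

PV(dividends) I = 11.11·e^(−0.0491·8/12) + 11.11·e^(−0.0491·10/12)
I = 10.7522 + 10.6646 = 21.4168
F = (S − I)·e^(rT) = (574.25 − 21.4168) · e^(0.0491·13/12)
= 552.8332 · e^0.053192 = 552.8332 × 1.054632 = HK$583.04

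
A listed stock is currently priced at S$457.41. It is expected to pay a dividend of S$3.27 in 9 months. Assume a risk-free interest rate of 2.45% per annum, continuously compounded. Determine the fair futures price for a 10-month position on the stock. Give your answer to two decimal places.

S$463.57

PV(dividends) I = 3.27·e^(−0.0245·9/12)
I = 3.2105
F = (S − I)·e^(rT) = (457.41 − 3.2105) · e^(0.0245·10/12)
= 454.1995 · e^0.020417 = 454.1995 × 1.020627 = S$463.57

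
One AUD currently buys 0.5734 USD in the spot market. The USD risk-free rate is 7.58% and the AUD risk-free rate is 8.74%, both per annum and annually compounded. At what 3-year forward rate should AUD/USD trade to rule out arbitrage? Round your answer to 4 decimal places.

0.5552

By covered interest parity, F = S · (1+r_USD)^T / (1+r_AUD)^T
= 0.5734 × 1.245072 / 1.285784 = 0.5734 × 0.968337
F = 0.5552 USD per AUD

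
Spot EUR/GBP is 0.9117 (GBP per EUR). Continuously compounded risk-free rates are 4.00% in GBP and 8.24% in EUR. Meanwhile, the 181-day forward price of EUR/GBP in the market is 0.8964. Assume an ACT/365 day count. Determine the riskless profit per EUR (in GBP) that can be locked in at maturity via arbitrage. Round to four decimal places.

0.0037 per EUR (in GBP)

Fair forward: F* = S·e^(carry·T), with carry = (r_GBP − r_EUR) = 0.0400 − 0.0824 = -0.0424
F* = 0.9117 · e^(-0.0424 × 181/365) = 0.9117 · e^-0.021026 = 0.9117 × 0.979194 = 0.8927
Market 0.8964 > fair 0.8927: forward overpriced → cash-and-carry (buy spot, short the forward).
At maturity, profit = |F_mkt − F*| = |0.8964 − 0.8927| = 0.0037 per EUR (in GBP)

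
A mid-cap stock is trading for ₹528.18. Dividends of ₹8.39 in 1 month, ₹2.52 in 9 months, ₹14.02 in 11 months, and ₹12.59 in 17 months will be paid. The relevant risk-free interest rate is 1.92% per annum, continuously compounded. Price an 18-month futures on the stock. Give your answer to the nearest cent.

₹505.65

PV(dividends) I = 8.39·e^(−0.0192·1/12) + 2.52·e^(−0.0192·9/12) + 14.02·e^(−0.0192·11/12) + 12.59·e^(−0.0192·17/12)
I = 8.3766 + 2.4840 + 13.7754 + 12.2522 = 36.8882
F = (S − I)·e^(rT) = (528.18 − 36.8882) · e^(0.0192·18/12)
= 491.2918 · e^0.028800 = 491.2918 × 1.029219 = ₹505.65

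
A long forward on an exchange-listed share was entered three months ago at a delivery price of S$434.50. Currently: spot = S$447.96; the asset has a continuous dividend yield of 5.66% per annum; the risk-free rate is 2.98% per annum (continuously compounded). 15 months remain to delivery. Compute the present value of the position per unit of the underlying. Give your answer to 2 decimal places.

-S$1.25

Current fair forward for the remaining 15 months: F = S·e^((r − q)·T), (r − q) = 0.0298 − 0.0566 = -0.0268
F = 447.96 · e^(-0.0268 × 15/12) = 447.96 × 0.967055 = 433.2020
Value of long forward = (F − K)·e^(−rT) = (433.2020 − 434.50) · e^(−0.0298·15/12)
= -1.2980 × 0.963435 = -1.25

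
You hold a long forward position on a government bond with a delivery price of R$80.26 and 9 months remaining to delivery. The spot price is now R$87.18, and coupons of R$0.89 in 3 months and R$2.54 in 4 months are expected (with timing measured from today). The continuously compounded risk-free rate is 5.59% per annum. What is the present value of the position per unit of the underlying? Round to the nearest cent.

R$6.84

PV(remaining coupons) I = 0.89·e^(−0.0559·3/12) + 2.54·e^(−0.0559·4/12) = 3.3708
Current forward F = (S − I)·e^(rT) = (87.18 − 3.3708)·e^(0.0559·9/12) = 83.8092 × 1.042816 = 87.3976
Value (long) = (F − K)·e^(−rT) = (87.3976 − 80.26) × 0.958942 = 6.8445
Value = R$6.84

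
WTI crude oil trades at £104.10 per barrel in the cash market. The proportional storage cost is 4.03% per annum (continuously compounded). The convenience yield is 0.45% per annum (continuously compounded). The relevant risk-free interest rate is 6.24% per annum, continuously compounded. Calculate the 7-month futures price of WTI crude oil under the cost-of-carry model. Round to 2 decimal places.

£110.24 per barrel

Net carry = r + u − y = 0.0624 + 0.0403 − 0.0045 = 0.0982
F = S·e^((r+u−y)T) = 104.10 · e^(0.0982 × 7/12) = 104.10 · e^0.057283
= 104.10 × 1.058955 = £110.24 per barrel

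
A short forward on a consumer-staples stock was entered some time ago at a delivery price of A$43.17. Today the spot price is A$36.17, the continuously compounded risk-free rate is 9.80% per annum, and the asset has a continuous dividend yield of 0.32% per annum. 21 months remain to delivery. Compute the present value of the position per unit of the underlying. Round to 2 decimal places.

Current fair forward for the remaining 21 months: F = S·e^((r − q)·T), (r − q) = 0.0980 − 0.0032 = 0.0948
F = 36.17 · e^(0.0948 × 21/12) = 36.17 × 1.180455 = 42.6971
Value of long forward = (F − K)·e^(−rT) = (42.6971 − 43.17) · e^(−0.0980·21/12)
= -0.4729 × 0.842400 = -0.40
Short position value = −(long value) = A$0.40

A$0.40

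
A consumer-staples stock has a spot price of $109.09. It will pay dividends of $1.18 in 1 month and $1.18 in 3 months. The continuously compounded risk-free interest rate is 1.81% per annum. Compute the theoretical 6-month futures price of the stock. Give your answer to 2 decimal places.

$107.71

PV(dividends) I = 1.18·e^(−0.0181·1/12) + 1.18·e^(−0.0181·3/12)
I = 1.1782 + 1.1747 = 2.3529
F = (S − I)·e^(rT) = (109.09 − 2.3529) · e^(0.0181·6/12)
= 106.7371 · e^0.009050 = 106.7371 × 1.009091 = $107.71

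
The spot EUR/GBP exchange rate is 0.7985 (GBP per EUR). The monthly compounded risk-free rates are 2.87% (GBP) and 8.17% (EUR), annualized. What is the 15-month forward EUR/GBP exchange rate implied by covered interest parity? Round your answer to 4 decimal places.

0.7475

By covered interest parity, F = S · (1+r_GBP/12)^(12T) / (1+r_EUR/12)^(12T)
= 0.7985 × 1.036482 / 1.107139 = 0.7985 × 0.936181
F = 0.7475 GBP per EUR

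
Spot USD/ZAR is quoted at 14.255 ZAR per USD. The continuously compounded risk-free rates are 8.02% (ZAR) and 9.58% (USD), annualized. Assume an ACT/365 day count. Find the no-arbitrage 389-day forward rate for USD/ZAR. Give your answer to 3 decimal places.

F = S·e^((r_ZAR − r_USD)T) = 14.255 · e^((0.0802 − 0.0958) × 389/365)
= 14.255 · e^-0.016626 = 14.255 × 0.983511
F = 14.020 ZAR per USD

14.020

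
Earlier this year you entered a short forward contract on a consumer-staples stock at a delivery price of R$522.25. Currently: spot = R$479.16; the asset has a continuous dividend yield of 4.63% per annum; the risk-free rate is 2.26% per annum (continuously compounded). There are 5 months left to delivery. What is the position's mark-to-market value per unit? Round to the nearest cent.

R$47.35

Current fair forward for the remaining 5 months: F = S·e^((r − q)·T), (r − q) = 0.0226 − 0.0463 = -0.0237
F = 479.16 · e^(-0.0237 × 5/12) = 479.16 × 0.990174 = 474.4518
Value of long forward = (F − K)·e^(−rT) = (474.4518 − 522.25) · e^(−0.0226·5/12)
= -47.7982 × 0.990628 = -47.35
Short position value = −(long value) = R$47.35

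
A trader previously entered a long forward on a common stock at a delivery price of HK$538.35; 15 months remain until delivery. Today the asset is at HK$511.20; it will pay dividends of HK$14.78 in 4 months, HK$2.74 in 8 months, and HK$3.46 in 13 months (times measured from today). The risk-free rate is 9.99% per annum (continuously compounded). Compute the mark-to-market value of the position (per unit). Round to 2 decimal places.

PV(remaining dividends) I = 14.78·e^(−0.0999·4/12) + 2.74·e^(−0.0999·8/12) + 3.46·e^(−0.0999·13/12) = 19.9645
Current forward F = (S − I)·e^(rT) = (511.20 − 19.9645)·e^(0.0999·15/12) = 491.2355 × 1.133007 = 556.5733
Value (long) = (F − K)·e^(−rT) = (556.5733 − 538.35) × 0.882607 = 16.0840
Value = HK$16.08

HK$16.08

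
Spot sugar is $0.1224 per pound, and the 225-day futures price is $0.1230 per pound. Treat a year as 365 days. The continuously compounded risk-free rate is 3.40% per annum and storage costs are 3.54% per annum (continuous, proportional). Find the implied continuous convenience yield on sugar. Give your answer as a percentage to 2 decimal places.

F = S·e^((r+u−y)T) ⇒ (r+u−y) = ln(F/S)/T
ln(0.1230/0.1224) = 0.004890; /T ⇒ 0.007933
y = r + u − ln(F/S)/T = 0.0340 + 0.0354 − 0.007933 = 0.061467
y = 6.15%

6.15%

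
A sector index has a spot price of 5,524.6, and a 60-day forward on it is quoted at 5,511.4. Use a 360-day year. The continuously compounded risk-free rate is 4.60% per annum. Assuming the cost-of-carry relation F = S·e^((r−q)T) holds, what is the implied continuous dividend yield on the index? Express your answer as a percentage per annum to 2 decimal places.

6.04%

From F = S·e^((r−q)T): (r − q) = ln(F/S)/T
ln(5511.4/5524.6) = ln(0.997611) = -0.002392
(r − q) = -0.002392 / (60/360) = -0.014352
q = r − ln(F/S)/T = 0.0460 + 0.014352 = 0.060352
q = 6.04%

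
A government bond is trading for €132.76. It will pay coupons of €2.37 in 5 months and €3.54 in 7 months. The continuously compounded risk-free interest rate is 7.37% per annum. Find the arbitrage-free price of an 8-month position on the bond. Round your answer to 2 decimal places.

PV(coupons) I = 2.37·e^(−0.0737·5/12) + 3.54·e^(−0.0737·7/12)
I = 2.2983 + 3.3910 = 5.6893
F = (S − I)·e^(rT) = (132.76 − 5.6893) · e^(0.0737·8/12)
= 127.0707 · e^0.049133 = 127.0707 × 1.050360 = €133.47

€133.47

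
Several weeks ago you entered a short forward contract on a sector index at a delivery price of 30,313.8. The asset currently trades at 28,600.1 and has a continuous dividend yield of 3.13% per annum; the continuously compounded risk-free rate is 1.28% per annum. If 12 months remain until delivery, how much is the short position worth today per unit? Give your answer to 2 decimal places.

Current fair forward for the remaining 12 months: F = S·e^((r − q)·T), (r − q) = 0.0128 − 0.0313 = -0.0185
F = 28600.1 · e^(-0.0185 × 12/12) = 28600.1 × 0.98167007 = 28075.8622
Value of long forward = (F − K)·e^(−rT) = (28075.8622 − 30313.8) · e^(−0.0128·12/12)
= -2237.9378 × 0.98728157 = -2209.47
Short position value = −(long value) = 2209.47

2209.47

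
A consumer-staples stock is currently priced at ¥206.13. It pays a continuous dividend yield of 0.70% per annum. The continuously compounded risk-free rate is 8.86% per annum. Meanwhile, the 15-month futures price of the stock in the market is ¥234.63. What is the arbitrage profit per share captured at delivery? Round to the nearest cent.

Fair futures: F* = S·e^(carry·T), with carry = (r − q) = 0.0886 − 0.0070 = 0.0816
F* = 206.13 · e^(0.0816 × 15/12) = 206.13 · e^0.102000 = 206.13 × 1.107383 = ¥228.2649
Market ¥234.63 > fair ¥228.2649: forward overpriced → cash-and-carry (buy spot, short the forward).
At maturity, profit = |F_mkt − F*| = |234.63 − 228.2649| = ¥6.37 per share

¥6.37 per share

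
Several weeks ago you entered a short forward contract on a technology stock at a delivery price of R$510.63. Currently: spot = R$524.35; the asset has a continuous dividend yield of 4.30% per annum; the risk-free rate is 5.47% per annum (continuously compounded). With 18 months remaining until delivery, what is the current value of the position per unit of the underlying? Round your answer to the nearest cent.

-R$21.19

Current fair forward for the remaining 18 months: F = S·e^((r − q)·T), (r − q) = 0.0547 − 0.0430 = 0.0117
F = 524.35 · e^(0.0117 × 18/12) = 524.35 × 1.017705 = 533.6336
Value of long forward = (F − K)·e^(−rT) = (533.6336 − 510.63) · e^(−0.0547·18/12)
= 23.0036 × 0.921226 = 21.19
Short position value = −(long value) = -R$21.19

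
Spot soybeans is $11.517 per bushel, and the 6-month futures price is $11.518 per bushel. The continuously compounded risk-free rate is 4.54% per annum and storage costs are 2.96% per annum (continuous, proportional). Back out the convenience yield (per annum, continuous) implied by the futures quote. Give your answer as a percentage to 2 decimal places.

7.48%

F = S·e^((r+u−y)T) ⇒ (r+u−y) = ln(F/S)/T
ln(11.518/11.517) = 0.000087; /T ⇒ 0.000174
y = r + u − ln(F/S)/T = 0.0454 + 0.0296 − 0.000174 = 0.074826
y = 7.48%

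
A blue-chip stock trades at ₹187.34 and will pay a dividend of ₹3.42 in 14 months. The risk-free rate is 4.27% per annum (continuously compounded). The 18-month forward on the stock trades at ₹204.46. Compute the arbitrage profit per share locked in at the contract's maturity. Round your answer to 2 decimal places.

PV(dividends) I = 3.42·e^(−0.0427·14/12) = 3.2538
Fair forward F* = (S − I)·e^(rT) = (187.34 − 3.2538)·e^0.064050 = 184.0862 × 1.066146 = 196.2628
Market ₹204.46 > fair 196.2628: forward overpriced → cash-and-carry (borrow at r, buy the stock and collect the dividends, short the forward).
Profit at T = |F_mkt − F*| = |204.46 − 196.2628| = ₹8.20 per share

₹8.20 per share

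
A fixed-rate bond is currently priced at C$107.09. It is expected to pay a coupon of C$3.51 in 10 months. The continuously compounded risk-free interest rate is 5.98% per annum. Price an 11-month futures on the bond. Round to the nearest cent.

C$109.60

PV(coupons) I = 3.51·e^(−0.0598·10/12)
I = 3.3394
F = (S − I)·e^(rT) = (107.09 − 3.3394) · e^(0.0598·11/12)
= 103.7506 · e^0.054817 = 103.7506 × 1.056347 = C$109.60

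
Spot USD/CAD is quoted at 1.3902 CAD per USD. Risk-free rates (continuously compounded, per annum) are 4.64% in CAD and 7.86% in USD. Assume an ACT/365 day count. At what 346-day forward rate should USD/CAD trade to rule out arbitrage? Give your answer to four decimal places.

F = S·e^((r_CAD − r_USD)T) = 1.3902 · e^((0.0464 − 0.0786) × 346/365)
= 1.3902 · e^-0.030524 = 1.3902 × 0.969937
F = 1.3484 CAD per USD

1.3484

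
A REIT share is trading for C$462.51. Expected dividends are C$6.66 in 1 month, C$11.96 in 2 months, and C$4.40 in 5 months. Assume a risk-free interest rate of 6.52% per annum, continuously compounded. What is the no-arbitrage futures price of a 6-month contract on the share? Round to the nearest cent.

C$454.35

PV(dividends) I = 6.66·e^(−0.0652·1/12) + 11.96·e^(−0.0652·2/12) + 4.40·e^(−0.0652·5/12)
I = 6.6239 + 11.8307 + 4.2821 = 22.7367
F = (S − I)·e^(rT) = (462.51 − 22.7367) · e^(0.0652·6/12)
= 439.7733 · e^0.032600 = 439.7733 × 1.033137 = C$454.35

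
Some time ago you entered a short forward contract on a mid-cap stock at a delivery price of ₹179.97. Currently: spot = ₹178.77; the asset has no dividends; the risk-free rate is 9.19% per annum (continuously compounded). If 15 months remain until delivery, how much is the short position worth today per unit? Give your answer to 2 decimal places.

-₹18.33

Current fair forward for the remaining 15 months: F = S·e^(r·T), r = 0.0919
F = 178.77 · e^(0.0919 × 15/12) = 178.77 × 1.121733 = 200.5322
Value of long forward = (F − K)·e^(−rT) = (200.5322 − 179.97) · e^(−0.0919·15/12)
= 20.5622 × 0.891478 = 18.33
Short position value = −(long value) = -₹18.33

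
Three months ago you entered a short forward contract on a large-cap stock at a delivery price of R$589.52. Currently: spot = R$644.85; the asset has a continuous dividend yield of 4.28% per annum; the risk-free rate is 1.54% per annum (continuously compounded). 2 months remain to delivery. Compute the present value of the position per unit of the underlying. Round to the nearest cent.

Current fair forward for the remaining 2 months: F = S·e^((r − q)·T), (r − q) = 0.0154 − 0.0428 = -0.0274
F = 644.85 · e^(-0.0274 × 2/12) = 644.85 × 0.995444 = 641.9121
Value of long forward = (F − K)·e^(−rT) = (641.9121 − 589.52) · e^(−0.0154·2/12)
= 52.3921 × 0.997437 = 52.26
Short position value = −(long value) = -R$52.26

-R$52.26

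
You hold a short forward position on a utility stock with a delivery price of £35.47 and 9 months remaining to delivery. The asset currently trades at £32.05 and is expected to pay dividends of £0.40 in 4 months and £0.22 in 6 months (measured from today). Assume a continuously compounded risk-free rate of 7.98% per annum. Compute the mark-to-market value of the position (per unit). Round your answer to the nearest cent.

PV(remaining dividends) I = 0.40·e^(−0.0798·4/12) + 0.22·e^(−0.0798·6/12) = 0.6009
Current forward F = (S − I)·e^(rT) = (32.05 − 0.6009)·e^(0.0798·9/12) = 31.4491 × 1.061677 = 33.3888
Value (long) = (F − K)·e^(−rT) = (33.3888 − 35.47) × 0.941906 = -1.9603
Short position value = −(long value) = £1.96

£1.96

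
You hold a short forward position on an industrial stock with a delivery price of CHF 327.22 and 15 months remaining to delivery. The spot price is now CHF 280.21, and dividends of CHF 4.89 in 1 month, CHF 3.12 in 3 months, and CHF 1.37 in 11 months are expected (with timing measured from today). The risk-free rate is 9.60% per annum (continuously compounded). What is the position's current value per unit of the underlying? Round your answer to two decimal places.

CHF 19.16

PV(remaining dividends) I = 4.89·e^(−0.0960·1/12) + 3.12·e^(−0.0960·3/12) + 1.37·e^(−0.0960·11/12) = 9.1516
Current forward F = (S − I)·e^(rT) = (280.21 − 9.1516)·e^(0.0960·15/12) = 271.0584 × 1.127497 = 305.6175
Value (long) = (F − K)·e^(−rT) = (305.6175 − 327.22) × 0.886920 = -19.1597
Short position value = −(long value) = CHF 19.16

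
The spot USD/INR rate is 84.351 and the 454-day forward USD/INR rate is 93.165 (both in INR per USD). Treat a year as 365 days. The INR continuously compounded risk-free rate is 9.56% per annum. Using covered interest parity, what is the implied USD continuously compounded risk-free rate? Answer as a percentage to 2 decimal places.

F = S·e^((r_INR − r_USD)T) ⇒ r_USD = r_INR − ln(F/S)/T
ln(93.165/84.351) = 0.099385; /(454/365) = 0.079902
r_USD = 0.0956 − 0.079902 = 0.015698
r_USD = 1.57%

1.57%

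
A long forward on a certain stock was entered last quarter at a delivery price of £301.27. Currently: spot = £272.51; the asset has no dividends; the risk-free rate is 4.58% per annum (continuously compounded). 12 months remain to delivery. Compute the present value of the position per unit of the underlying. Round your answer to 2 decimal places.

-£15.27

Current fair forward for the remaining 12 months: F = S·e^(r·T), r = 0.0458
F = 272.51 · e^(0.0458 × 12/12) = 272.51 × 1.046865 = 285.2812
Value of long forward = (F − K)·e^(−rT) = (285.2812 − 301.27) · e^(−0.0458·12/12)
= -15.9888 × 0.955233 = -15.27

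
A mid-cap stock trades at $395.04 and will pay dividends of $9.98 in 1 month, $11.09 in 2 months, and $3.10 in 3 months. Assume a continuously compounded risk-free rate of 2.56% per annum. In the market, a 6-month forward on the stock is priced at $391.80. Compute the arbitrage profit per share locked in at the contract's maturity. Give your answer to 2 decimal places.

PV(dividends) I = 9.98·e^(−0.0256·1/12) + 11.09·e^(−0.0256·2/12) + 3.10·e^(−0.0256·3/12) = 24.0817
Fair forward F* = (S − I)·e^(rT) = (395.04 − 24.0817)·e^0.012800 = 370.9583 × 1.012882 = 375.7370
Market $391.80 > fair 375.7370: forward overpriced → cash-and-carry (borrow at r, buy the stock and collect the dividends, short the forward).
Profit at T = |F_mkt − F*| = |391.80 − 375.7370| = $16.06 per share

$16.06 per share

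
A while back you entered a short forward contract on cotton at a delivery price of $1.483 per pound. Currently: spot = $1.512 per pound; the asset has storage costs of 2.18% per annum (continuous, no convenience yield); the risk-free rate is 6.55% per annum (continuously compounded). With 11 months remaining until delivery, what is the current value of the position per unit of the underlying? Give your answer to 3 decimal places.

-$0.146 per pound

Current fair forward for the remaining 11 months: F = S·e^((r + u)·T), (r + u) = 0.0655 + 0.0218 = 0.0873
F = 1.512 · e^(0.0873 × 11/12) = 1.512 × 1.083314 = 1.6380
Value of long forward = (F − K)·e^(−rT) = (1.6380 − 1.483) · e^(−0.0655·11/12)
= 0.1550 × 0.941725 = 0.146
Short position value = −(long value) = -$0.146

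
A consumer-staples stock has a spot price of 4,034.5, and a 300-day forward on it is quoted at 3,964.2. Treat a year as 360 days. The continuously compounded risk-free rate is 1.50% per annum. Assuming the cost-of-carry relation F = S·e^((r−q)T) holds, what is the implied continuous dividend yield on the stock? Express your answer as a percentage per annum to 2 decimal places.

From F = S·e^((r−q)T): (r − q) = ln(F/S)/T
ln(3964.2/4034.5) = ln(0.982575) = -0.017579
(r − q) = -0.017579 / (300/360) = -0.021095
q = r − ln(F/S)/T = 0.0150 + 0.021095 = 0.036095
q = 3.61%

3.61%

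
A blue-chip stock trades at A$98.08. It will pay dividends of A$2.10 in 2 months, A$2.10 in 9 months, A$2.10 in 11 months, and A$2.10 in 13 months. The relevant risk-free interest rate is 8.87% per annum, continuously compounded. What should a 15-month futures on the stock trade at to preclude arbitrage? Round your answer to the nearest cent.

PV(dividends) I = 2.10·e^(−0.0887·2/12) + 2.10·e^(−0.0887·9/12) + 2.10·e^(−0.0887·11/12) + 2.10·e^(−0.0887·13/12)
I = 2.0692 + 1.9648 + 1.9360 + 1.9076 = 7.8776
F = (S − I)·e^(rT) = (98.08 − 7.8776) · e^(0.0887·15/12)
= 90.2024 · e^0.110875 = 90.2024 × 1.117255 = A$100.78

A$100.78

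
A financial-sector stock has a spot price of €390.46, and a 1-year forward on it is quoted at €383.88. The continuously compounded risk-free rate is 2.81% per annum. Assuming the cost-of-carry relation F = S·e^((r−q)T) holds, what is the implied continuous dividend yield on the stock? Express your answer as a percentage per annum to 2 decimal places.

From F = S·e^((r−q)T): (r − q) = ln(F/S)/T
ln(383.88/390.46) = ln(0.983148) = -0.016996
(r − q) = -0.016996 / (1) = -0.016996
q = r − ln(F/S)/T = 0.0281 + 0.016996 = 0.045096
q = 4.51%

4.51%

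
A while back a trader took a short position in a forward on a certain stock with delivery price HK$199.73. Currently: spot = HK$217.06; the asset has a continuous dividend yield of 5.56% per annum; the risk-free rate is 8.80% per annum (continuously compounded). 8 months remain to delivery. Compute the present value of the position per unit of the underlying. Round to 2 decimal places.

Current fair forward for the remaining 8 months: F = S·e^((r − q)·T), (r − q) = 0.0880 − 0.0556 = 0.0324
F = 217.06 · e^(0.0324 × 8/12) = 217.06 × 1.021835 = 221.7995
Value of long forward = (F − K)·e^(−rT) = (221.7995 − 199.73) · e^(−0.0880·8/12)
= 22.0695 × 0.943021 = 20.81
Short position value = −(long value) = -HK$20.81

-HK$20.81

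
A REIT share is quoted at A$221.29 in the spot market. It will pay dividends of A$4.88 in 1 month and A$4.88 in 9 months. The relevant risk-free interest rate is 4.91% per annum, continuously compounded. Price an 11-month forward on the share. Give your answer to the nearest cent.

PV(dividends) I = 4.88·e^(−0.0491·1/12) + 4.88·e^(−0.0491·9/12)
I = 4.8601 + 4.7036 = 9.5637
F = (S − I)·e^(rT) = (221.29 − 9.5637) · e^(0.0491·11/12)
= 211.7263 · e^0.045008 = 211.7263 × 1.046036 = A$221.47

A$221.47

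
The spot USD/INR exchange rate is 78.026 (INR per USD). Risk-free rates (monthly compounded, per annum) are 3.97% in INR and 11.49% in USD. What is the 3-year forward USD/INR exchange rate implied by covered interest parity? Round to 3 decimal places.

62.358

By covered interest parity, F = S · (1+r_INR/12)^(12T) / (1+r_USD/12)^(12T)
= 78.026 × 1.126261 / 1.409254 = 78.026 × 0.799190
F = 62.358 INR per USD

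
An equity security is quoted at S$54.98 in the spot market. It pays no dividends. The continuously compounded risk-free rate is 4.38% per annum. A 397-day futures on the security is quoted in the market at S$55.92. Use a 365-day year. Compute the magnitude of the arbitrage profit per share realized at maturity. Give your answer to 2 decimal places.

S$1.74 per share

Fair futures: F* = S·e^(carry·T), with carry = r = 0.0438
F* = 54.98 · e^(0.0438 × 397/365) = 54.98 · e^0.047640 = 54.98 × 1.048793 = S$57.6626
Market S$55.92 < fair S$57.6626: forward underpriced → reverse cash-and-carry (short spot, go long the forward).
At maturity, profit = |F_mkt − F*| = |55.92 − 57.6626| = S$1.74 per share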